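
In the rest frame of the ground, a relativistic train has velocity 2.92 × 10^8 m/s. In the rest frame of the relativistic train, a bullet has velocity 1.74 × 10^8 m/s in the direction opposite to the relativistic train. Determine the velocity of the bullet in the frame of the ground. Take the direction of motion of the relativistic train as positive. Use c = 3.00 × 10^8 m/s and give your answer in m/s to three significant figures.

In units of c (dividing by 3.00 × 10^8 m/s): v = 0.973, u' = -0.580.
u = (u' + v)/(1 + u'v/c²):
u = (-0.580 + 0.973) / (1 + (-0.580)·0.973) = 0.3933/0.4355 = 0.9032
Converting back: u = 0.9032 × 3.00 × 10^8 m/s.

+2.71 × 10^8 m/s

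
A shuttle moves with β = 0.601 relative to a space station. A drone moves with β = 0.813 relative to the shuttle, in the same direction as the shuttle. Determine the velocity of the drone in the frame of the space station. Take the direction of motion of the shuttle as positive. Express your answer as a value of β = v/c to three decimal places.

β = 0.950

With v = 0.601 and u' = 0.813 (in units of c),
u = (u' + v)/(1 + u'v/c²):
u = (0.813 + 0.601) / (1 + 0.813·0.601) = 1.4140/1.4886 = 0.9499
(Galilean addition would give +1.414c, exceeding c.)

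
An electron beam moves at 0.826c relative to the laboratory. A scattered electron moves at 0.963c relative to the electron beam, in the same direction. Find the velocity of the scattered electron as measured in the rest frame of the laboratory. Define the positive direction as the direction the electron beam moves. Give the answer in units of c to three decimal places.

0.996c

With v = 0.826 and u' = 0.963 (in units of c),
u = (u' + v)/(1 + u'v/c²):
u = (0.963 + 0.826) / (1 + 0.963·0.826) = 1.7890/1.7954 = 0.9964
(Galilean addition would give +1.789c, exceeding c.)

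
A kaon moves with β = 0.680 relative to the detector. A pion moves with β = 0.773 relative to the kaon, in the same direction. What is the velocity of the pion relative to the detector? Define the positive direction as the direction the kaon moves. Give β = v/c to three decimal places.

β = 0.952

With v = 0.680 and u' = 0.773 (in units of c),
u = (u' + v)/(1 + u'v/c²):
u = (0.773 + 0.680) / (1 + 0.773·0.680) = 1.4530/1.5256 = 0.9524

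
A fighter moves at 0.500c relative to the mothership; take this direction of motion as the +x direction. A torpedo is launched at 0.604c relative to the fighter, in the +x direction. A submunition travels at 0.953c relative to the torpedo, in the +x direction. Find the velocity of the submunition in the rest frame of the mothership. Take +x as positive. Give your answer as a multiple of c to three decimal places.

0.996c

Apply u = (u' + v)/(1 + u'v/c²) successively, working outward toward the mothership.
Start: velocity of the fighter relative to the mothership = 0.5000c.
Compose with the torpedo (u' = 0.604 in the fighter frame): u_1 = (0.604 + 0.500) / (1 + 0.604·0.500) = 1.1040/1.3020 = 0.8479.
Compose with the submunition (u' = 0.953 in the torpedo frame): u_2 = (0.953 + 0.848) / (1 + 0.953·0.848) = 1.8009/1.8081 = 0.9960.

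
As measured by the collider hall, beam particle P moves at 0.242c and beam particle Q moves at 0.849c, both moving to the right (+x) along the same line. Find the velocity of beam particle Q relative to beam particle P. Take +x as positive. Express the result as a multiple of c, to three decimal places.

β_A = 0.242, β_B = 0.849.
Transform to A's frame with the inverse velocity-addition law: u' = (u − v)/(1 − uv/c²), taking u = β_B and v = β_A.
u' = (0.849 − 0.242) / (1 − (0.242)(0.849)) = 0.6070/0.7945 = 0.7640.

+0.764c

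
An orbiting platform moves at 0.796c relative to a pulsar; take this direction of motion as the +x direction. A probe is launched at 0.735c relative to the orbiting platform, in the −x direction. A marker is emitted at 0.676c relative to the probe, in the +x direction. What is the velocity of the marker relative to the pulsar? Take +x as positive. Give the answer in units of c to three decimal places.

+0.749c

Apply u = (u' + v)/(1 + u'v/c²) successively, working outward toward the pulsar.
Start: velocity of the orbiting platform relative to the pulsar = 0.7960c.
Compose with the probe (u' = -0.735 in the orbiting platform frame): u_1 = (-0.735 + 0.796) / (1 + (-0.735)·0.796) = 0.0610/0.4149 = 0.1470.
Compose with the marker (u' = 0.676 in the probe frame): u_2 = (0.676 + 0.147) / (1 + 0.676·0.147) = 0.8230/1.0994 = 0.7486.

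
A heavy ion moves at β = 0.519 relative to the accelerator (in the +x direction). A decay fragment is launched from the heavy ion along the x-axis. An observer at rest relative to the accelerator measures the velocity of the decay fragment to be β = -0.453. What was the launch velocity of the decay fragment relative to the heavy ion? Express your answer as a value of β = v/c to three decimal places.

Invert the composition law: u' = (u − v)/(1 − uv/c²).
u' = (-0.453 − 0.519) / (1 − (-0.453)(0.519)) = -0.9720/1.2351 = -0.7870.

β = -0.787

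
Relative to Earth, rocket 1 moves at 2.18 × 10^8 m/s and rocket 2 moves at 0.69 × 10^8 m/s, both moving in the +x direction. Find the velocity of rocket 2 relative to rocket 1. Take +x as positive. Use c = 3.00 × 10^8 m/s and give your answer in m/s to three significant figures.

β_A = 0.727, β_B = 0.230 (dividing each by c = 3.00 × 10^8 m/s).
Transform to A's frame with the inverse velocity-addition law: u' = (u − v)/(1 − uv/c²), taking u = β_B and v = β_A.
u' = (0.230 − 0.727) / (1 − (0.727)(0.230)) = -0.4967/0.8329 = -0.5963.
u' = -0.5963 × 3.00 × 10^8 m/s.

-1.79 × 10^8 m/s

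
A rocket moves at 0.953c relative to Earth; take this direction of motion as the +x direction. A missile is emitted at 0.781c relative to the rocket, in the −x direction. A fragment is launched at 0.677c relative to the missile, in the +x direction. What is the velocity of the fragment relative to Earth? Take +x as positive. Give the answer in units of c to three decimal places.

+0.927c

Apply u = (u' + v)/(1 + u'v/c²) successively, working outward toward Earth.
Start: velocity of the rocket relative to Earth = 0.9530c.
Compose with the missile (u' = -0.781 in the rocket frame): u_1 = (-0.781 + 0.953) / (1 + (-0.781)·0.953) = 0.1720/0.2557 = 0.6726.
Compose with the fragment (u' = 0.677 in the missile frame): u_2 = (0.677 + 0.673) / (1 + 0.677·0.673) = 1.3496/1.4554 = 0.9273.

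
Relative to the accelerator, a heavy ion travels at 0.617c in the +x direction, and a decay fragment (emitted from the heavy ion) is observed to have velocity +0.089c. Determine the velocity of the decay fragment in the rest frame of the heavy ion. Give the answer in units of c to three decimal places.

-0.559c

Invert the composition law: u' = (u − v)/(1 − uv/c²).
u' = (0.089 − 0.617) / (1 − (0.089)(0.617)) = -0.5280/0.9451 = -0.5587.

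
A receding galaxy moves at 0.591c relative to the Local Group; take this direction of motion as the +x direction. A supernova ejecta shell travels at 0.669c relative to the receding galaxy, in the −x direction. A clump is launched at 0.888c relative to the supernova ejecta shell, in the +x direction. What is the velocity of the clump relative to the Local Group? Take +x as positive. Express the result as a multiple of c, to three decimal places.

+0.857c

Apply u = (u' + v)/(1 + u'v/c²) successively, working outward toward the Local Group.
Start: velocity of the receding galaxy relative to the Local Group = 0.5910c.
Compose with the supernova ejecta shell (u' = -0.669 in the receding galaxy frame): u_1 = (-0.669 + 0.591) / (1 + (-0.669)·0.591) = -0.0780/0.6046 = -0.1290.
Compose with the clump (u' = 0.888 in the supernova ejecta shell frame): u_2 = (0.888 + (-0.129)) / (1 + 0.888·(-0.129)) = 0.7590/0.8854 = 0.8572.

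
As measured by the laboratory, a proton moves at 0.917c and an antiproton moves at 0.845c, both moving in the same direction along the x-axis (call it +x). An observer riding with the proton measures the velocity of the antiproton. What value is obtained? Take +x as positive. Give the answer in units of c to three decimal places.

β_A = 0.917, β_B = 0.845.
Transform to A's frame with the inverse velocity-addition law: u' = (u − v)/(1 − uv/c²), taking u = β_B and v = β_A.
u' = (0.845 − 0.917) / (1 − (0.917)(0.845)) = -0.0720/0.2251 = -0.3198.

-0.320c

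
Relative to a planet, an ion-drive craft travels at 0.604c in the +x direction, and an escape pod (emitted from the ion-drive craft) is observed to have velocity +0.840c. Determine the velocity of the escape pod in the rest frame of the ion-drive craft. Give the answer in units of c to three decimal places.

+0.479c

Invert the composition law: u' = (u − v)/(1 − uv/c²).
u' = (0.840 − 0.604) / (1 − (0.840)(0.604)) = 0.2360/0.4926 = 0.4791.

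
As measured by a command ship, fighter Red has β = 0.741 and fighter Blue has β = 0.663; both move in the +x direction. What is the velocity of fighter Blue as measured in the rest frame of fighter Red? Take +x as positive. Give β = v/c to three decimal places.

β = -0.153

β_A = 0.741, β_B = 0.663.
Transform to A's frame with the inverse velocity-addition law: u' = (u − v)/(1 − uv/c²), taking u = β_B and v = β_A.
u' = (0.663 − 0.741) / (1 − (0.741)(0.663)) = -0.0780/0.5087 = -0.1533.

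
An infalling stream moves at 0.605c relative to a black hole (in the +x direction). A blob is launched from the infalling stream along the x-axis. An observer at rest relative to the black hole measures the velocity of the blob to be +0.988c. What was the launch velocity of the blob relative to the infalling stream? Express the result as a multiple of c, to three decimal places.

Invert the composition law: u' = (u − v)/(1 − uv/c²).
u' = (0.988 − 0.605) / (1 − (0.988)(0.605)) = 0.3830/0.4023 = 0.9521.

+0.952c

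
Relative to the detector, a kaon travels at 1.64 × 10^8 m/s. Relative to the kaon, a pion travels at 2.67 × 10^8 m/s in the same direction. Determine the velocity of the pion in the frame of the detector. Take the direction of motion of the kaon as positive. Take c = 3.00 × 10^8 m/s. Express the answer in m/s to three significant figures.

In units of c (dividing by 3.00 × 10^8 m/s): v = 0.547, u' = 0.890.
u = (u' + v)/(1 + u'v/c²):
u = (0.890 + 0.547) / (1 + 0.890·0.547) = 1.4367/1.4865 = 0.9665
Converting back: u = 0.9665 × 3.00 × 10^8 m/s.

2.90 × 10^8 m/s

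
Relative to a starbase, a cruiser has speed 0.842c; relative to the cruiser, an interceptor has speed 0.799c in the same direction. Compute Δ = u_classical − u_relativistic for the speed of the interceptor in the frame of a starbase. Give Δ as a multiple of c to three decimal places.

Galilean: u_cl = 0.799 + 0.842 = 1.6410.
Relativistic: u_rel = (0.799 + 0.842) / (1 + 0.799·0.842) = 1.6410/1.6728 = 0.9810.
Δ = 1.6410 − 0.9810 = 0.6600.
(The classical prediction exceeds c; the relativistic result does not.)

Δ = 0.660c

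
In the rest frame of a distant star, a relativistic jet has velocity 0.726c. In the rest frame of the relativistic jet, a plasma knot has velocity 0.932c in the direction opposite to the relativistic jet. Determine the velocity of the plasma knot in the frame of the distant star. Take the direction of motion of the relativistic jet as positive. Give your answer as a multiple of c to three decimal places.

With v = 0.726 and u' = -0.932 (in units of c),
u = (u' + v)/(1 + u'v/c²):
u = (-0.932 + 0.726) / (1 + (-0.932)·0.726) = -0.2060/0.3234 = -0.6370
(Galilean addition would give -0.206c.)

-0.637c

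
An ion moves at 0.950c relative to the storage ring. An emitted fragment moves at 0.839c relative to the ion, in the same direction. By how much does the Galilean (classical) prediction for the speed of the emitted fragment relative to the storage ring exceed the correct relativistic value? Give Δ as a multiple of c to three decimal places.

Galilean: u_cl = 0.839 + 0.950 = 1.7890.
Relativistic: u_rel = (0.839 + 0.950) / (1 + 0.839·0.950) = 1.7890/1.7971 = 0.9955.
Δ = 1.7890 − 0.9955 = 0.7935.
(The classical prediction exceeds c; the relativistic result does not.)

Δ = 0.793c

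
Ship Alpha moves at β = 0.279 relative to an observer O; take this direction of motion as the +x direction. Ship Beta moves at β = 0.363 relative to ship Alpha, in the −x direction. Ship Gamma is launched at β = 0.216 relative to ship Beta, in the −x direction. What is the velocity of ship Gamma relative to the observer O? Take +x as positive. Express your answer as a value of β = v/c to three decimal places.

Apply u = (u' + v)/(1 + u'v/c²) successively, working outward toward the observer O.
Start: velocity of ship Alpha relative to the observer O = 0.2790c.
Compose with ship Beta (u' = -0.363 in ship Alpha frame): u_1 = (-0.363 + 0.279) / (1 + (-0.363)·0.279) = -0.0840/0.8987 = -0.0935.
Compose with ship Gamma (u' = -0.216 in ship Beta frame): u_2 = (-0.216 + (-0.093)) / (1 + (-0.216)·(-0.093)) = -0.3095/1.0202 = -0.3033.

β = -0.303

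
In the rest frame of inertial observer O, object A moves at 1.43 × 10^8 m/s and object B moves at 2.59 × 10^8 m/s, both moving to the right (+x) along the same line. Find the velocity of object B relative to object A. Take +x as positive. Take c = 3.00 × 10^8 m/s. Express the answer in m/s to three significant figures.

+1.97 × 10^8 m/s

β_A = 0.477, β_B = 0.863 (dividing each by c = 3.00 × 10^8 m/s).
Transform to A's frame with the inverse velocity-addition law: u' = (u − v)/(1 − uv/c²), taking u = β_B and v = β_A.
u' = (0.863 − 0.477) / (1 − (0.477)(0.863)) = 0.3867/0.5885 = 0.6571.
u' = 0.6571 × 3.00 × 10^8 m/s.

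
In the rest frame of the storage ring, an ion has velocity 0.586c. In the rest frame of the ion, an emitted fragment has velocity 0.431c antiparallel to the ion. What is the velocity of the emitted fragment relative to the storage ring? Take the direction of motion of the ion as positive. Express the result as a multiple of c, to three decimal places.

+0.207c

With v = 0.586 and u' = -0.431 (in units of c),
u = (u' + v)/(1 + u'v/c²):
u = (-0.431 + 0.586) / (1 + (-0.431)·0.586) = 0.1550/0.7474 = 0.2074
(Galilean addition would give +0.155c.)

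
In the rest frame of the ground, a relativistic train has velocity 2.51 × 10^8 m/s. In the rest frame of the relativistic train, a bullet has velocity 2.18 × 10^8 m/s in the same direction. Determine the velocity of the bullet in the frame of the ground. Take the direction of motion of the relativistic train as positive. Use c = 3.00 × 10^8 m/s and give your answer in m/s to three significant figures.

2.92 × 10^8 m/s

In units of c (dividing by 3.00 × 10^8 m/s): v = 0.837, u' = 0.727.
u = (u' + v)/(1 + u'v/c²):
u = (0.727 + 0.837) / (1 + 0.727·0.837) = 1.5633/1.6080 = 0.9722
Converting back: u = 0.9722 × 3.00 × 10^8 m/s.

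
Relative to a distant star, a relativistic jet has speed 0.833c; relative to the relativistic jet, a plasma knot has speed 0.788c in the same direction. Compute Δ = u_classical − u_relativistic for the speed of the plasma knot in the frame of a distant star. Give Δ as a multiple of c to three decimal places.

Galilean: u_cl = 0.788 + 0.833 = 1.6210.
Relativistic: u_rel = (0.788 + 0.833) / (1 + 0.788·0.833) = 1.6210/1.6564 = 0.9786.
Δ = 1.6210 − 0.9786 = 0.6424.
(The classical prediction exceeds c; the relativistic result does not.)

Δ = 0.642c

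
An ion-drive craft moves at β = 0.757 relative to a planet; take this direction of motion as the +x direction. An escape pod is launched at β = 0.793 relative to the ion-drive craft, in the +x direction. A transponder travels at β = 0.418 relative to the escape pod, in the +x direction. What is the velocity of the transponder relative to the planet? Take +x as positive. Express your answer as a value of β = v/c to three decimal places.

Apply u = (u' + v)/(1 + u'v/c²) successively, working outward toward the planet.
Start: velocity of the ion-drive craft relative to the planet = 0.7570c.
Compose with the escape pod (u' = 0.793 in the ion-drive craft frame): u_1 = (0.793 + 0.757) / (1 + 0.793·0.757) = 1.5500/1.6003 = 0.9686.
Compose with the transponder (u' = 0.418 in the escape pod frame): u_2 = (0.418 + 0.969) / (1 + 0.418·0.969) = 1.3866/1.4049 = 0.9870.

β = 0.987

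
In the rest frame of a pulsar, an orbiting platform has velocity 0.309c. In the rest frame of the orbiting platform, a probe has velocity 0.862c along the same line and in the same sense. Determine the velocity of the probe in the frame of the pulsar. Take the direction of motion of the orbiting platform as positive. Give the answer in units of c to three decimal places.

With v = 0.309 and u' = 0.862 (in units of c),
u = (u' + v)/(1 + u'v/c²):
u = (0.862 + 0.309) / (1 + 0.862·0.309) = 1.1710/1.2664 = 0.9247
(Galilean addition would give +1.171c, exceeding c.)

0.925c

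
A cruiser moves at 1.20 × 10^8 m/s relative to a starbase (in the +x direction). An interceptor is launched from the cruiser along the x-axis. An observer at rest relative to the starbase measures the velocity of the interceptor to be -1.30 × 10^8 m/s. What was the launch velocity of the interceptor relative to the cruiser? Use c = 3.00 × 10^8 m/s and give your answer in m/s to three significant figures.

v = 0.400c, u = -0.433c.
Invert the composition law: u' = (u − v)/(1 − uv/c²).
u' = (-0.433 − 0.400) / (1 − (-0.433)(0.400)) = -0.8333/1.1733 = -0.7102.
u' = -0.7102 × 3.00 × 10^8 m/s.

-2.13 × 10^8 m/s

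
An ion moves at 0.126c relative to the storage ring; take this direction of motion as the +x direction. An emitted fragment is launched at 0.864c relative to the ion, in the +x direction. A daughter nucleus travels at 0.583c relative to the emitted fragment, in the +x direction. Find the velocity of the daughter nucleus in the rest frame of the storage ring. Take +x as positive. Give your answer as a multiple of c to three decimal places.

Apply u = (u' + v)/(1 + u'v/c²) successively, working outward toward the storage ring.
Start: velocity of the ion relative to the storage ring = 0.1260c.
Compose with the emitted fragment (u' = 0.864 in the ion frame): u_1 = (0.864 + 0.126) / (1 + 0.864·0.126) = 0.9900/1.1089 = 0.8928.
Compose with the daughter nucleus (u' = 0.583 in the emitted fragment frame): u_2 = (0.583 + 0.893) / (1 + 0.583·0.893) = 1.4758/1.5205 = 0.9706.

0.971c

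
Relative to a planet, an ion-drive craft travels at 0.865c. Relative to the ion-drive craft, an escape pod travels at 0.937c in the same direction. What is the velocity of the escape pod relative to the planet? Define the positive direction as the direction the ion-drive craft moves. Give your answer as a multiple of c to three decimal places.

With v = 0.865 and u' = 0.937 (in units of c),
u = (u' + v)/(1 + u'v/c²):
u = (0.937 + 0.865) / (1 + 0.937·0.865) = 1.8020/1.8105 = 0.9953
(Galilean addition would give +1.802c, exceeding c.)

0.995c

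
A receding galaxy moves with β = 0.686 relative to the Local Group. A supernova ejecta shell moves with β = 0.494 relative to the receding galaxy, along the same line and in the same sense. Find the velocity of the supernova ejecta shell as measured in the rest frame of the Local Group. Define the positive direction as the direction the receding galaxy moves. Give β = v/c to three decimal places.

With v = 0.686 and u' = 0.494 (in units of c),
u = (u' + v)/(1 + u'v/c²):
u = (0.494 + 0.686) / (1 + 0.494·0.686) = 1.1800/1.3389 = 0.8813
(Galilean addition would give +1.180c, exceeding c.)

β = 0.881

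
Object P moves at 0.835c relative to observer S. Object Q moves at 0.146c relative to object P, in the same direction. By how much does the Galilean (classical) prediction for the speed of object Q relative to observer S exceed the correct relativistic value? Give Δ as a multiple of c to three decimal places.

Galilean: u_cl = 0.146 + 0.835 = 0.9810.
Relativistic: u_rel = (0.146 + 0.835) / (1 + 0.146·0.835) = 0.9810/1.1219 = 0.8744.
Δ = 0.9810 − 0.8744 = 0.1066.

Δ = 0.107c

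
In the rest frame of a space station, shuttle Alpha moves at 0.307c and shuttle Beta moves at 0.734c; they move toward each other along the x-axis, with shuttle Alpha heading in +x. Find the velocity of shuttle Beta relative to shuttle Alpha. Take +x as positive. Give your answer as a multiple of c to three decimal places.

-0.850c

β_A = 0.307, β_B = -0.734.
Transform to A's frame with the inverse velocity-addition law: u' = (u − v)/(1 − uv/c²), taking u = β_B and v = β_A.
u' = (-0.734 − 0.307) / (1 − (0.307)(-0.734)) = -1.0410/1.2253 = -0.8496.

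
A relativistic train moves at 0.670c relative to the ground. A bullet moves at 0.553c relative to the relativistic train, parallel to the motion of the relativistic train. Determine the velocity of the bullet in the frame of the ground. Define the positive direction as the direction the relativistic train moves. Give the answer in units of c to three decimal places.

With v = 0.670 and u' = 0.553 (in units of c),
u = (u' + v)/(1 + u'v/c²):
u = (0.553 + 0.670) / (1 + 0.553·0.670) = 1.2230/1.3705 = 0.8924

0.892c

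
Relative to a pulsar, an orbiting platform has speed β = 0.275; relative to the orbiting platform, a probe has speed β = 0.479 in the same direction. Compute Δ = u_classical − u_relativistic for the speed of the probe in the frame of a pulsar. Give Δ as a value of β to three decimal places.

Δ = 0.088

Galilean: u_cl = 0.479 + 0.275 = 0.7540.
Relativistic: u_rel = (0.479 + 0.275) / (1 + 0.479·0.275) = 0.7540/1.1317 = 0.6662.
Δ = 0.7540 − 0.6662 = 0.0878.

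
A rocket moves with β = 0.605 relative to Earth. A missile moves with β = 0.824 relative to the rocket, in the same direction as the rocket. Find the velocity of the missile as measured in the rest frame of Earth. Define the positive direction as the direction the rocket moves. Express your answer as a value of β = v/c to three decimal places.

β = 0.954

With v = 0.605 and u' = 0.824 (in units of c),
u = (u' + v)/(1 + u'v/c²):
u = (0.824 + 0.605) / (1 + 0.824·0.605) = 1.4290/1.4985 = 0.9536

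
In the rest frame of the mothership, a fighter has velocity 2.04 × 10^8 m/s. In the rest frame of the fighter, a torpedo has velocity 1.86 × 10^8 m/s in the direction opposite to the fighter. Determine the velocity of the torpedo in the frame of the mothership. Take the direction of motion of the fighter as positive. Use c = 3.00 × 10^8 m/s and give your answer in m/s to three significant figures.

+3.11 × 10^7 m/s

In units of c (dividing by 3.00 × 10^8 m/s): v = 0.680, u' = -0.620.
u = (u' + v)/(1 + u'v/c²):
u = (-0.620 + 0.680) / (1 + (-0.620)·0.680) = 0.0600/0.5784 = 0.1037
(Galilean addition would give +0.060c.)
Converting back: u = 0.1037 × 3.00 × 10^8 m/s.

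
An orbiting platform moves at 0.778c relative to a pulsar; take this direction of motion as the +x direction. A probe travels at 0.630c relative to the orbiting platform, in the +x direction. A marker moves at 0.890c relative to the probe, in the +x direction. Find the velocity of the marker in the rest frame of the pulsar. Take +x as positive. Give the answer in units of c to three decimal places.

Apply u = (u' + v)/(1 + u'v/c²) successively, working outward toward the pulsar.
Start: velocity of the orbiting platform relative to the pulsar = 0.7780c.
Compose with the probe (u' = 0.630 in the orbiting platform frame): u_1 = (0.630 + 0.778) / (1 + 0.630·0.778) = 1.4080/1.4901 = 0.9449.
Compose with the marker (u' = 0.890 in the probe frame): u_2 = (0.890 + 0.945) / (1 + 0.890·0.945) = 1.8349/1.8409 = 0.9967.

0.997c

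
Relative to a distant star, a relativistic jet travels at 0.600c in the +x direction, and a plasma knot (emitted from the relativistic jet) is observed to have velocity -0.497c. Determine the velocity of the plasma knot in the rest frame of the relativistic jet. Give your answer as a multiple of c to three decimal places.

Invert the composition law: u' = (u − v)/(1 − uv/c²).
u' = (-0.497 − 0.600) / (1 − (-0.497)(0.600)) = -1.0970/1.2982 = -0.8450.

-0.845c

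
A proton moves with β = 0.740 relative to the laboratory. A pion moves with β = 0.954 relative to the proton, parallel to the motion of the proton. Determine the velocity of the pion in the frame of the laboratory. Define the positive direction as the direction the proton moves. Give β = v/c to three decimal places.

With v = 0.740 and u' = 0.954 (in units of c),
u = (u' + v)/(1 + u'v/c²):
u = (0.954 + 0.740) / (1 + 0.954·0.740) = 1.6940/1.7060 = 0.9930
(Galilean addition would give +1.694c, exceeding c.)

β = 0.993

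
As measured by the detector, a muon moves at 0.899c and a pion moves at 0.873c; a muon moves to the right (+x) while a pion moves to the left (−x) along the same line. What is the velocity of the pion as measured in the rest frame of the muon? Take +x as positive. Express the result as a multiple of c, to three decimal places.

-0.993c

β_A = 0.899, β_B = -0.873.
Transform to A's frame with the inverse velocity-addition law: u' = (u − v)/(1 − uv/c²), taking u = β_B and v = β_A.
u' = (-0.873 − 0.899) / (1 − (0.899)(-0.873)) = -1.7720/1.7848 = -0.9928.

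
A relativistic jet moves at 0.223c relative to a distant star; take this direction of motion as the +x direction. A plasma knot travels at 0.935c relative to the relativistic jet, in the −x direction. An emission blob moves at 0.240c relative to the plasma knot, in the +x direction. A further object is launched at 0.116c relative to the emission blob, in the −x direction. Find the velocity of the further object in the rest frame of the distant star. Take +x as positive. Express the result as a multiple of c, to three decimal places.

Apply u = (u' + v)/(1 + u'v/c²) successively, working outward toward the distant star.
Start: velocity of the relativistic jet relative to the distant star = 0.2230c.
Compose with the plasma knot (u' = -0.935 in the relativistic jet frame): u_1 = (-0.935 + 0.223) / (1 + (-0.935)·0.223) = -0.7120/0.7915 = -0.8996.
Compose with the emission blob (u' = 0.240 in the plasma knot frame): u_2 = (0.240 + (-0.900)) / (1 + 0.240·(-0.900)) = -0.6596/0.7841 = -0.8412.
Compose with the further object (u' = -0.116 in the emission blob frame): u_3 = (-0.116 + (-0.841)) / (1 + (-0.116)·(-0.841)) = -0.9572/1.0976 = -0.8721.

-0.872c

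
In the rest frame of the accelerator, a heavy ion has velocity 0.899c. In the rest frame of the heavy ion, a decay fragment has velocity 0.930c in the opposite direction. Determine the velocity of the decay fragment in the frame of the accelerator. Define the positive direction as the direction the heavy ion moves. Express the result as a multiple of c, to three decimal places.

-0.189c

With v = 0.899 and u' = -0.930 (in units of c),
u = (u' + v)/(1 + u'v/c²):
u = (-0.930 + 0.899) / (1 + (-0.930)·0.899) = -0.0310/0.1639 = -0.1891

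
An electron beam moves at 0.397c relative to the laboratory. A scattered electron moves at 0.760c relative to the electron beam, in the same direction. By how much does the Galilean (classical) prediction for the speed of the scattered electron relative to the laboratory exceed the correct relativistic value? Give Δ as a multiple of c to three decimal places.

Galilean: u_cl = 0.760 + 0.397 = 1.1570.
Relativistic: u_rel = (0.760 + 0.397) / (1 + 0.760·0.397) = 1.1570/1.3017 = 0.8888.
Δ = 1.1570 − 0.8888 = 0.2682.
(The classical prediction exceeds c; the relativistic result does not.)

Δ = 0.268c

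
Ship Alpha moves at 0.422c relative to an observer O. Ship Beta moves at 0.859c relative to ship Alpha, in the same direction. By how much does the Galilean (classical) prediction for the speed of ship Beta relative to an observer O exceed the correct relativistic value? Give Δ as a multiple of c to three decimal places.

Δ = 0.341c

Galilean: u_cl = 0.859 + 0.422 = 1.2810.
Relativistic: u_rel = (0.859 + 0.422) / (1 + 0.859·0.422) = 1.2810/1.3625 = 0.9402.
Δ = 1.2810 − 0.9402 = 0.3408.
(The classical prediction exceeds c; the relativistic result does not.)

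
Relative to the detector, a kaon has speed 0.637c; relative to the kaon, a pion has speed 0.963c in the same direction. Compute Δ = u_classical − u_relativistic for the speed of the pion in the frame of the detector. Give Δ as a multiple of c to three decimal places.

Δ = 0.608c

Galilean: u_cl = 0.963 + 0.637 = 1.6000.
Relativistic: u_rel = (0.963 + 0.637) / (1 + 0.963·0.637) = 1.6000/1.6134 = 0.9917.
Δ = 1.6000 − 0.9917 = 0.6083.
(The classical prediction exceeds c; the relativistic result does not.)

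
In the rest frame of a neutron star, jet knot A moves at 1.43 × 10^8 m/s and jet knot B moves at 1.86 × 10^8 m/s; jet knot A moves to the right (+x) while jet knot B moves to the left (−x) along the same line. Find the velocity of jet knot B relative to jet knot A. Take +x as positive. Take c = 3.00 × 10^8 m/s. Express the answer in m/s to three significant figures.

β_A = 0.477, β_B = -0.620 (dividing each by c = 3.00 × 10^8 m/s).
Transform to A's frame with the inverse velocity-addition law: u' = (u − v)/(1 − uv/c²), taking u = β_B and v = β_A.
u' = (-0.620 − 0.477) / (1 − (0.477)(-0.620)) = -1.0967/1.2955 = -0.8465.
u' = -0.8465 × 3.00 × 10^8 m/s.

-2.54 × 10^8 m/s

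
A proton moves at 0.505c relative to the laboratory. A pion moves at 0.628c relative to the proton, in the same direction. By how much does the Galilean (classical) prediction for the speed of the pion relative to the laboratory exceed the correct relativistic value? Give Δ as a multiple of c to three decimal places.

Galilean: u_cl = 0.628 + 0.505 = 1.1330.
Relativistic: u_rel = (0.628 + 0.505) / (1 + 0.628·0.505) = 1.1330/1.3171 = 0.8602.
Δ = 1.1330 − 0.8602 = 0.2728.
(The classical prediction exceeds c; the relativistic result does not.)

Δ = 0.273c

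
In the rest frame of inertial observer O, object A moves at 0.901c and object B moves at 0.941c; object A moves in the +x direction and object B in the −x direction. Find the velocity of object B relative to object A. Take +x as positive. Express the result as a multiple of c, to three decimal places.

β_A = 0.901, β_B = -0.941.
Transform to A's frame with the inverse velocity-addition law: u' = (u − v)/(1 − uv/c²), taking u = β_B and v = β_A.
u' = (-0.941 − 0.901) / (1 − (0.901)(-0.941)) = -1.8420/1.8478 = -0.9968.

-0.997c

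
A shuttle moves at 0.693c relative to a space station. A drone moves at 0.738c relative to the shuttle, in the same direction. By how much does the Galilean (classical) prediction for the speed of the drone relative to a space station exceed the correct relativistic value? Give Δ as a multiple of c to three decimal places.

Galilean: u_cl = 0.738 + 0.693 = 1.4310.
Relativistic: u_rel = (0.738 + 0.693) / (1 + 0.738·0.693) = 1.4310/1.5114 = 0.9468.
Δ = 1.4310 − 0.9468 = 0.4842.
(The classical prediction exceeds c; the relativistic result does not.)

Δ = 0.484c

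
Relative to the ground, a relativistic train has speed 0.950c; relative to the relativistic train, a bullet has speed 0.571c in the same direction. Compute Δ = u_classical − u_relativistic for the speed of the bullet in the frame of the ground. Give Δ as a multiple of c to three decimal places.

Δ = 0.535c

Galilean: u_cl = 0.571 + 0.950 = 1.5210.
Relativistic: u_rel = (0.571 + 0.950) / (1 + 0.571·0.950) = 1.5210/1.5425 = 0.9861.
Δ = 1.5210 − 0.9861 = 0.5349.
(The classical prediction exceeds c; the relativistic result does not.)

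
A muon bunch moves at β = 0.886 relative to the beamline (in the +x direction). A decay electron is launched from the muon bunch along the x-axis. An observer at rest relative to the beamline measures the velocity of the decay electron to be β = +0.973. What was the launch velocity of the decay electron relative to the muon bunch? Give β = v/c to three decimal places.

β = +0.631

Invert the composition law: u' = (u − v)/(1 − uv/c²).
u' = (0.973 − 0.886) / (1 − (0.973)(0.886)) = 0.0870/0.1379 = 0.6308.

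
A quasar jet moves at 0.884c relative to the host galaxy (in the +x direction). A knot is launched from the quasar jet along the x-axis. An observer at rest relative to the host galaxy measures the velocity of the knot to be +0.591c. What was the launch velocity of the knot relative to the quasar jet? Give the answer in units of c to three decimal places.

Invert the composition law: u' = (u − v)/(1 − uv/c²).
u' = (0.591 − 0.884) / (1 − (0.591)(0.884)) = -0.2930/0.4776 = -0.6135.

-0.614c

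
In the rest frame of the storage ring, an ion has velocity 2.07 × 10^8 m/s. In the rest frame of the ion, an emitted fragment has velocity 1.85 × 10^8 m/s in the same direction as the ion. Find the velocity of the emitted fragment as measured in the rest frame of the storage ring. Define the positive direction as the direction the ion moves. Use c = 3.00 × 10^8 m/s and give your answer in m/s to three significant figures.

In units of c (dividing by 3.00 × 10^8 m/s): v = 0.690, u' = 0.617.
u = (u' + v)/(1 + u'v/c²):
u = (0.617 + 0.690) / (1 + 0.617·0.690) = 1.3067/1.4255 = 0.9166
Converting back: u = 0.9166 × 3.00 × 10^8 m/s.

2.75 × 10^8 m/s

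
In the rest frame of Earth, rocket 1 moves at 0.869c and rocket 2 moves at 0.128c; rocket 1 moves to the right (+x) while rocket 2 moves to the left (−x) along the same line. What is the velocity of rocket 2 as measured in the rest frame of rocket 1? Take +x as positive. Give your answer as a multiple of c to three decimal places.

β_A = 0.869, β_B = -0.128.
Transform to A's frame with the inverse velocity-addition law: u' = (u − v)/(1 − uv/c²), taking u = β_B and v = β_A.
u' = (-0.128 − 0.869) / (1 − (0.869)(-0.128)) = -0.9970/1.1112 = -0.8972.

-0.897c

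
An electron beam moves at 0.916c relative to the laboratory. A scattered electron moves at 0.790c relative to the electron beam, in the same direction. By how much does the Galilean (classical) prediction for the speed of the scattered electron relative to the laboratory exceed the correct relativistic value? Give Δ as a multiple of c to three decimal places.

Δ = 0.716c

Galilean: u_cl = 0.790 + 0.916 = 1.7060.
Relativistic: u_rel = (0.790 + 0.916) / (1 + 0.790·0.916) = 1.7060/1.7236 = 0.9898.
Δ = 1.7060 − 0.9898 = 0.7162.
(The classical prediction exceeds c; the relativistic result does not.)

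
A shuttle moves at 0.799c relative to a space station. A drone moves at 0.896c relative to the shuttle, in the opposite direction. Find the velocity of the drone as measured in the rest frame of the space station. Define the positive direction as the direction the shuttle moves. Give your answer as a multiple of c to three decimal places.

With v = 0.799 and u' = -0.896 (in units of c),
u = (u' + v)/(1 + u'v/c²):
u = (-0.896 + 0.799) / (1 + (-0.896)·0.799) = -0.0970/0.2841 = -0.3414

-0.341c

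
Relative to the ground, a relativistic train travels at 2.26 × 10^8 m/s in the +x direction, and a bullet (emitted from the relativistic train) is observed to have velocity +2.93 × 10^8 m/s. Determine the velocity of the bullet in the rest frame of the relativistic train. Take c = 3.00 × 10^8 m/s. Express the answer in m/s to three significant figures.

+2.54 × 10^8 m/s

v = 0.753c, u = 0.977c.
Invert the composition law: u' = (u − v)/(1 − uv/c²).
u' = (0.977 − 0.753) / (1 − (0.977)(0.753)) = 0.2233/0.2642 = 0.8452.
u' = 0.8452 × 3.00 × 10^8 m/s.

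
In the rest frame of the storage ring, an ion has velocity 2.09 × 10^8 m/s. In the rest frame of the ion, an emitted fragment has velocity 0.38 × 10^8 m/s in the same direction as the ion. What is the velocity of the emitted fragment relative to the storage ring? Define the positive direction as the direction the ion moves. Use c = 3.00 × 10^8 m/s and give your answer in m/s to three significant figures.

In units of c (dividing by 3.00 × 10^8 m/s): v = 0.697, u' = 0.127.
u = (u' + v)/(1 + u'v/c²):
u = (0.127 + 0.697) / (1 + 0.127·0.697) = 0.8233/1.0882 = 0.7566
(Galilean addition would give +0.823c.)
Converting back: u = 0.7566 × 3.00 × 10^8 m/s.

2.27 × 10^8 m/s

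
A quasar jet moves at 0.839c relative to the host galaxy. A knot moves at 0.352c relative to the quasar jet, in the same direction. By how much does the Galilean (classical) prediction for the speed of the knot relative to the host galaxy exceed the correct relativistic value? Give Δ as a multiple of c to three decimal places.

Galilean: u_cl = 0.352 + 0.839 = 1.1910.
Relativistic: u_rel = (0.352 + 0.839) / (1 + 0.352·0.839) = 1.1910/1.2953 = 0.9195.
Δ = 1.1910 − 0.9195 = 0.2715.
(The classical prediction exceeds c; the relativistic result does not.)

Δ = 0.272c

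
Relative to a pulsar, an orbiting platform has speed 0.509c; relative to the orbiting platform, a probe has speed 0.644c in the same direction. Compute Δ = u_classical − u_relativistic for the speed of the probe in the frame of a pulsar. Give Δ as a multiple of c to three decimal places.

Galilean: u_cl = 0.644 + 0.509 = 1.1530.
Relativistic: u_rel = (0.644 + 0.509) / (1 + 0.644·0.509) = 1.1530/1.3278 = 0.8684.
Δ = 1.1530 − 0.8684 = 0.2846.
(The classical prediction exceeds c; the relativistic result does not.)

Δ = 0.285c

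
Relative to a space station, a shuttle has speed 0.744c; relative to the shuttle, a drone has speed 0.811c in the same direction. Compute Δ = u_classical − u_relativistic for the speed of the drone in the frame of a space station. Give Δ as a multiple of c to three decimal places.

Galilean: u_cl = 0.811 + 0.744 = 1.5550.
Relativistic: u_rel = (0.811 + 0.744) / (1 + 0.811·0.744) = 1.5550/1.6034 = 0.9698.
Δ = 1.5550 − 0.9698 = 0.5852.
(The classical prediction exceeds c; the relativistic result does not.)

Δ = 0.585c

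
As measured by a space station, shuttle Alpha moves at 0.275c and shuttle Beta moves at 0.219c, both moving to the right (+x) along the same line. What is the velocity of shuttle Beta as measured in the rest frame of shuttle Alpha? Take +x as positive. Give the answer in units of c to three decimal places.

-0.060c

β_A = 0.275, β_B = 0.219.
Transform to A's frame with the inverse velocity-addition law: u' = (u − v)/(1 − uv/c²), taking u = β_B and v = β_A.
u' = (0.219 − 0.275) / (1 − (0.275)(0.219)) = -0.0560/0.9398 = -0.0596.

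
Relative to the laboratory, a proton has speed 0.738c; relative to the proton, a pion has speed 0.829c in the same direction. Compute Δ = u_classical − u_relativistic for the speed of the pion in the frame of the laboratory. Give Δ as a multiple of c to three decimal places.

Δ = 0.595c

Galilean: u_cl = 0.829 + 0.738 = 1.5670.
Relativistic: u_rel = (0.829 + 0.738) / (1 + 0.829·0.738) = 1.5670/1.6118 = 0.9722.
Δ = 1.5670 − 0.9722 = 0.5948.
(The classical prediction exceeds c; the relativistic result does not.)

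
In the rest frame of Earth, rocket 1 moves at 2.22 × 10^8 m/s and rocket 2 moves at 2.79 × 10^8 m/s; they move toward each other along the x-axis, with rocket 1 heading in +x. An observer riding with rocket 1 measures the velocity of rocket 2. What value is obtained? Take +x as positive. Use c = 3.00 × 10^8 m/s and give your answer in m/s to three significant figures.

-2.97 × 10^8 m/s

β_A = 0.740, β_B = -0.930 (dividing each by c = 3.00 × 10^8 m/s).
Transform to A's frame with the inverse velocity-addition law: u' = (u − v)/(1 − uv/c²), taking u = β_B and v = β_A.
u' = (-0.930 − 0.740) / (1 − (0.740)(-0.930)) = -1.6700/1.6882 = -0.9892.
u' = -0.9892 × 3.00 × 10^8 m/s.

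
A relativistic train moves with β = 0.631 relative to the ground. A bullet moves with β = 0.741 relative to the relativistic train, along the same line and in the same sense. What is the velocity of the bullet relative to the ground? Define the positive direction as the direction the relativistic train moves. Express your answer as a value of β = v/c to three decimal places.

β = 0.935

With v = 0.631 and u' = 0.741 (in units of c),
u = (u' + v)/(1 + u'v/c²):
u = (0.741 + 0.631) / (1 + 0.741·0.631) = 1.3720/1.4676 = 0.9349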